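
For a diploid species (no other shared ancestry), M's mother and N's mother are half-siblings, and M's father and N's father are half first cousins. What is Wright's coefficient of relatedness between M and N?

Relatedness sums over independent paths through distinct common ancestors.
M and N are related in two ways: half first cousins through their mothers (r = 1/16) and half second cousins through their fathers (r = 1/64).
r = 1/16 + 1/64 = 5/64 = 0.078125.

0.078125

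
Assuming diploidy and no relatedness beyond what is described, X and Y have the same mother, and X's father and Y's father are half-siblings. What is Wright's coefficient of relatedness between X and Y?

Independent pedigree routes through distinct common ancestors add.
X and Y are related in two ways: half-sibs through their shared mother (r = 1/4) and half first cousins through their fathers (r = 1/16).
r = 1/4 + 1/16 = 5/16 = 0.3125.

0.3125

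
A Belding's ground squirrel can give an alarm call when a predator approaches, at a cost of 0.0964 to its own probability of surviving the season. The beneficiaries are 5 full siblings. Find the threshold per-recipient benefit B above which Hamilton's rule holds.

0.0386

r to a full sibling = 1/2 (full sibs share both parents — two paths of length 2: r = 2·(1/2)^2 = 1/2).
Hamilton's rule with n recipients of equal r: n·r·B > C, so B > C/(n·r) = 0.0964/(5·0.5) = 0.0386.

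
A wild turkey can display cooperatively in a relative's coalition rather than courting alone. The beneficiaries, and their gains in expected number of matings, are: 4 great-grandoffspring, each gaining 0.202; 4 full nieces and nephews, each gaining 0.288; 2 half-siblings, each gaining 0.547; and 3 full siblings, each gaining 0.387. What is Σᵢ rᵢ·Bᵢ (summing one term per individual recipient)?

r to a great-grandoffspring = 0.125 (three parent–offspring links: r = (1/2)^3 = 1/8).
r to a full niece or nephew = 0.25 (full aunt/uncle↔niece/nephew: two paths of length 3 through the shared grandparent pair: r = 2·(1/2)^3 = 1/4).
r to a half-sibling = 0.25 (half-sibs share one parent — one path of length 2: r = (1/2)^2 = 1/4).
r to a full sibling = 0.5 (full sibs share both parents — two paths of length 2: r = 2·(1/2)^2 = 1/2).
Summing one r·B term per recipient: 4·0.125·0.202 + 4·0.25·0.288 + 2·0.25·0.547 + 3·0.5·0.387 = 1.243.

1.243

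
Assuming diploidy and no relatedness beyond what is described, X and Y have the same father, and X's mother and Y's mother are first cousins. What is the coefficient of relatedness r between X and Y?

0.28125

Wright's path rule: contributions from independent ancestry routes add.
X and Y are related in two ways: half-sibs through their shared father (r = 1/4) and second cousins through their mothers (r = 1/32).
r = 1/4 + 1/32 = 0.28125.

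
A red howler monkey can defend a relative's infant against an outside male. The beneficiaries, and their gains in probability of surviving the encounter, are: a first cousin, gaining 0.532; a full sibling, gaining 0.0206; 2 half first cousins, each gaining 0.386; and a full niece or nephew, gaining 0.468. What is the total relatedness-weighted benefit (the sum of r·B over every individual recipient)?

0.24205

r to a first cousin = 0.125 (first cousins share one grandparent pair — two paths of length 4: r = 2·(1/2)^4 = 1/8).
r to a full sibling = 1/2 (full sibs share both parents — two paths of length 2: r = 2·(1/2)^2 = 1/2).
r to a half first cousin = 0.0625 (half first cousins share one grandparent — one path of length 4: r = (1/2)^4 = 1/16).
r to a full niece or nephew = 0.25 (full aunt/uncle↔niece/nephew: two paths of length 3 through the shared grandparent pair: r = 2·(1/2)^3 = 1/4).
Summing one r·B term per recipient: 1·0.125·0.532 + 1·0.5·0.0206 + 2·0.0625·0.386 + 1·0.25·0.468 = 0.24205.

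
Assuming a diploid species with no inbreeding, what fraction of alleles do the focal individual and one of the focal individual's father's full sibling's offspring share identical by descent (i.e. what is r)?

0.125

Each parent–offspring link contributes a factor of 1/2, and independent paths through distinct common ancestors add.
First cousins share one grandparent pair — two paths of length 4: r = 2·(1/2)^4 = 1/8.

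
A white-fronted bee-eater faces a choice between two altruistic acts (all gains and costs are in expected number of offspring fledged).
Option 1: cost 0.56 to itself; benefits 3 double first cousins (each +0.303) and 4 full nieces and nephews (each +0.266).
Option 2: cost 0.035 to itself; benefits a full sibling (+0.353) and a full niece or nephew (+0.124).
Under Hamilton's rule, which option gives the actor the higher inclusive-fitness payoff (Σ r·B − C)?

Option 2

Option 1: r to a double first cousin = 0.25.
Option 1: r to a full niece or nephew = 0.25.
Option 1: Σ r·B − C = (3·0.25·0.303 + 4·0.25·0.266) − 0.56 = -0.06675.
Option 2: r to a full sibling = 0.5.
Option 2: r to a full niece or nephew = 0.25.
Option 2: Σ r·B − C = (1·0.5·0.353 + 1·0.25·0.124) − 0.035 = 0.1725.
Option 2 has the higher net inclusive-fitness payoff.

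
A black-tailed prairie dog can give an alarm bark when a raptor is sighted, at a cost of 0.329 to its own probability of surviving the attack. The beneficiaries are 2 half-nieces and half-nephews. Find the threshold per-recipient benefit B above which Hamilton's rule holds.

1.316

r to a half-niece or half-nephew = 0.125 (half-aunt/uncle↔niece/nephew: one path of length 3: r = (1/2)^3 = 1/8).
Hamilton's rule with n recipients of equal r: n·r·B > C, so B > C/(n·r) = 0.329/(2·0.125) = 1.316.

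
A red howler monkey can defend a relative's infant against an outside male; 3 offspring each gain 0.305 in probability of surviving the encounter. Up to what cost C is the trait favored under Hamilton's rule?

r to an offspring = 0.5 (one parent–offspring link: r = (1/2)^1 = 1/2).
Hamilton's rule: n·r·B > C, so the trait is favored while C < n·r·B = 3·0.5·0.305 = 0.4575.

0.4575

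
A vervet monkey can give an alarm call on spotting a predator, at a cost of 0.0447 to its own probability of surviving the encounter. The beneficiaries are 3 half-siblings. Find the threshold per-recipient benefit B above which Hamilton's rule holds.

0.0596

r to a half-sibling = 1/4 (half-sibs share one parent — one path of length 2: r = (1/2)^2 = 1/4).
Hamilton's rule with n recipients of equal r: n·r·B > C, so B > C/(n·r) = 0.0447/(3·0.25) = 0.0596.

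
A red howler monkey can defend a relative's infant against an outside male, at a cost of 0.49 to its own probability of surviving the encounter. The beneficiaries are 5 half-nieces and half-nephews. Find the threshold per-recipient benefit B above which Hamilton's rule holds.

r to a half-niece or half-nephew = 0.125 (half-aunt/uncle↔niece/nephew: one path of length 3: r = (1/2)^3 = 1/8).
Hamilton's rule with n recipients of equal r: n·r·B > C, so B > C/(n·r) = 0.49/(5·0.125) = 0.784.

0.784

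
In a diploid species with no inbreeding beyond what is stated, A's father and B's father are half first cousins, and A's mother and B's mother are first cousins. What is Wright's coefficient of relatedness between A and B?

0.046875

With two independent routes of shared ancestry, r is the sum of the two contributions.
A and B are related in two ways: half second cousins through their fathers (r = 1/64) and second cousins through their mothers (r = 1/32).
r = 1/64 + 1/32 = 3/64 = 0.046875.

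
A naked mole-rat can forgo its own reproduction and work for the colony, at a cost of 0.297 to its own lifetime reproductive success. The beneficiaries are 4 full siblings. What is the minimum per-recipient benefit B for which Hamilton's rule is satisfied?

0.1485

r to a full sibling = 0.5 (full sibs share both parents — two paths of length 2: r = 2·(1/2)^2 = 1/2).
Hamilton's rule with n recipients of equal r: n·r·B > C, so B > C/(n·r) = 0.297/(4·0.5) = 0.1485.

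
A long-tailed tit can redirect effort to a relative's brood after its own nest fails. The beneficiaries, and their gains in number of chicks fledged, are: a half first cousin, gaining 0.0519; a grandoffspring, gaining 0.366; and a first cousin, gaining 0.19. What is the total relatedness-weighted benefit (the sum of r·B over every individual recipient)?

0.11849375

r to a half first cousin = 1/16 (half first cousins share one grandparent — one path of length 4: r = (1/2)^4 = 1/16).
r to a grandoffspring = 0.25 (two parent–offspring links: r = (1/2)^2 = 1/4).
r to a first cousin = 0.125 (first cousins share one grandparent pair — two paths of length 4: r = 2·(1/2)^4 = 1/8).
Summing one r·B term per recipient: 1·0.0625·0.0519 + 1·0.25·0.366 + 1·0.125·0.19 = 0.11849375.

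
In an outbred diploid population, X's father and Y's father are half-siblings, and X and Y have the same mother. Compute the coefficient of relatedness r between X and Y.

0.3125

Wright's path rule: contributions from independent ancestry routes add.
X and Y are related in two ways: half first cousins through their fathers (r = 1/16) and half-sibs through their shared mother (r = 1/4).
r = 1/16 + 1/4 = 0.3125.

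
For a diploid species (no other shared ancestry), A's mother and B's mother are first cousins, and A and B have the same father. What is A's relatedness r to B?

0.28125

Relatedness sums over independent paths through distinct common ancestors.
A and B are related in two ways: second cousins through their mothers (r = 1/32) and half-sibs through their shared father (r = 1/4).
r = 1/32 + 1/4 = 0.28125.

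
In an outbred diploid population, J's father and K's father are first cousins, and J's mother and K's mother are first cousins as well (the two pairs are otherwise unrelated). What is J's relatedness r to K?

0.0625

Independent pedigree routes through distinct common ancestors add.
J and K are related in two ways: second cousins through their fathers (r = 1/32) and second cousins through their mothers (r = 1/32).
r = 1/32 + 1/32 = 1/16 = 0.0625.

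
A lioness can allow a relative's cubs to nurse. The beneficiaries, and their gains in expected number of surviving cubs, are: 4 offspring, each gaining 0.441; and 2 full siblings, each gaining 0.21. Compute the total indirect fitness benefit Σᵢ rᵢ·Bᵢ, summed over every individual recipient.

1.092

r to an offspring = 1/2 (one parent–offspring link: r = (1/2)^1 = 1/2).
r to a full sibling = 1/2 (full sibs share both parents — two paths of length 2: r = 2·(1/2)^2 = 1/2).
Summing one r·B term per recipient: 4·0.5·0.441 + 2·0.5·0.21 = 1.092.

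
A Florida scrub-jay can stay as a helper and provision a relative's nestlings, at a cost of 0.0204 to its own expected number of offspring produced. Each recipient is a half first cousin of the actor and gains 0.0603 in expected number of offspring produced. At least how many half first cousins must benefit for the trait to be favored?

r to a half first cousin = 1/16 (half first cousins share one grandparent — one path of length 4: r = (1/2)^4 = 1/16).
Hamilton's rule: n·r·B > C  ⇒  n > C/(r·B) = 0.0204/(0.0625·0.0603) = 5.413.
The smallest integer exceeding 5.413 is 6.

6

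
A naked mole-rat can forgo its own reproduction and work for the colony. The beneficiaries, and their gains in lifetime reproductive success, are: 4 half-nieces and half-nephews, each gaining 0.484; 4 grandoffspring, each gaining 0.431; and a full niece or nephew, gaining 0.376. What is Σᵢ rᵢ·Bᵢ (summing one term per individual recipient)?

r to a half-niece or half-nephew = 0.125 (half-aunt/uncle↔niece/nephew: one path of length 3: r = (1/2)^3 = 1/8).
r to a grandoffspring = 0.25 (two parent–offspring links: r = (1/2)^2 = 1/4).
r to a full niece or nephew = 0.25 (full aunt/uncle↔niece/nephew: two paths of length 3 through the shared grandparent pair: r = 2·(1/2)^3 = 1/4).
Summing one r·B term per recipient: 4·0.125·0.484 + 4·0.25·0.431 + 1·0.25·0.376 = 0.767.

0.767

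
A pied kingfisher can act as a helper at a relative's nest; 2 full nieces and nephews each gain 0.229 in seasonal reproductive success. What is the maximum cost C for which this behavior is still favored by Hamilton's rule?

0.1145

r to a full niece or nephew = 0.25 (full aunt/uncle↔niece/nephew: two paths of length 3 through the shared grandparent pair: r = 2·(1/2)^3 = 1/4).
Hamilton's rule: n·r·B > C, so the trait is favored while C < n·r·B = 2·0.25·0.229 = 0.1145.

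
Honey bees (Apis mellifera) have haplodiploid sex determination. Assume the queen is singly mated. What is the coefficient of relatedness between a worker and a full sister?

0.75

Haplodiploid full sisters inherit their father's entire haploid genome identically (contributing 1/2) and on average half of their mother's contribution (1/2 · 1/2 = 1/4); r = 1/2 + 1/4 = 3/4.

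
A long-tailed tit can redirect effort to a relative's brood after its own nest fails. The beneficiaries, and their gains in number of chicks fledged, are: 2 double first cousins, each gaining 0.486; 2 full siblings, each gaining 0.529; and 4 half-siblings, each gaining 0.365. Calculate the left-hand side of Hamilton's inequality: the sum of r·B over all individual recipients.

r to a double first cousin = 1/4 (double first cousins share both grandparent pairs — four paths of length 4: r = 4·(1/2)^4 = 1/4).
r to a full sibling = 1/2 (full sibs share both parents — two paths of length 2: r = 2·(1/2)^2 = 1/2).
r to a half-sibling = 1/4 (half-sibs share one parent — one path of length 2: r = (1/2)^2 = 1/4).
Summing one r·B term per recipient: 2·0.25·0.486 + 2·0.5·0.529 + 4·0.25·0.365 = 1.137.

1.137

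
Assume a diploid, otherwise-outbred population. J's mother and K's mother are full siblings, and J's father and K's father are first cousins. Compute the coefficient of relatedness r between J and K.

With two independent routes of shared ancestry, r is the sum of the two contributions.
J and K are related in two ways: first cousins through their mothers (r = 1/8) and second cousins through their fathers (r = 1/32).
r = 1/8 + 1/32 = 5/32 = 0.15625.

0.15625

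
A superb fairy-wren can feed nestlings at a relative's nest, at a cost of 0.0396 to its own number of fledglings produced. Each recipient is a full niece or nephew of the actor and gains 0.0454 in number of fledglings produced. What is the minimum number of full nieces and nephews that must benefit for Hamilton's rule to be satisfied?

4

r to a full niece or nephew = 0.25 (full aunt/uncle↔niece/nephew: two paths of length 3 through the shared grandparent pair: r = 2·(1/2)^3 = 1/4).
Hamilton's rule: n·r·B > C  ⇒  n > C/(r·B) = 0.0396/(0.25·0.0454) = 3.489.
The smallest integer exceeding 3.489 is 4.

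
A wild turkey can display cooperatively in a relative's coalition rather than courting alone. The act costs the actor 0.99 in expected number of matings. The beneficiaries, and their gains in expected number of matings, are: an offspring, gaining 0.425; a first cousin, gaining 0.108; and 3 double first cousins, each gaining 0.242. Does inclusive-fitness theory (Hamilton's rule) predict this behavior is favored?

Hamilton's rule: the trait is favored when the sum of r·B over every recipient exceeds the actor's cost C.
r to an offspring = 0.5 (one parent–offspring link: r = (1/2)^1 = 1/2).
r to a first cousin = 1/8 (first cousins share one grandparent pair — two paths of length 4: r = 2·(1/2)^4 = 1/8).
r to a double first cousin = 0.25 (double first cousins share both grandparent pairs — four paths of length 4: r = 4·(1/2)^4 = 1/4).
Summing one r·B term per recipient: 1·0.5·0.425 + 1·0.125·0.108 + 3·0.25·0.242 = 0.4075.
0.4075 < 0.99: the indirect benefit is less than the cost.

No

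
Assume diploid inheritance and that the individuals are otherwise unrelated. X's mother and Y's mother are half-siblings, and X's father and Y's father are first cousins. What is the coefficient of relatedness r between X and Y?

0.09375

Relatedness sums over independent paths through distinct common ancestors.
X and Y are related in two ways: half first cousins through their mothers (r = 1/16) and second cousins through their fathers (r = 1/32).
r = 1/16 + 1/32 = 3/32 = 0.09375.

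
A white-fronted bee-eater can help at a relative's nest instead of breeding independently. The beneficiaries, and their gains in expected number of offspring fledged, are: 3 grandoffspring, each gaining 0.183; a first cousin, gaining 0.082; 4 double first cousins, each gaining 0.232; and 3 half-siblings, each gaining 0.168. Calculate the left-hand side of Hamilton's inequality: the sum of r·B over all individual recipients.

r to a grandoffspring = 1/4 (two parent–offspring links: r = (1/2)^2 = 1/4).
r to a first cousin = 1/8 (first cousins share one grandparent pair — two paths of length 4: r = 2·(1/2)^4 = 1/8).
r to a double first cousin = 0.25 (double first cousins share both grandparent pairs — four paths of length 4: r = 4·(1/2)^4 = 1/4).
r to a half-sibling = 1/4 (half-sibs share one parent — one path of length 2: r = (1/2)^2 = 1/4).
Summing one r·B term per recipient: 3·0.25·0.183 + 1·0.125·0.082 + 4·0.25·0.232 + 3·0.25·0.168 = 0.5055.

0.5055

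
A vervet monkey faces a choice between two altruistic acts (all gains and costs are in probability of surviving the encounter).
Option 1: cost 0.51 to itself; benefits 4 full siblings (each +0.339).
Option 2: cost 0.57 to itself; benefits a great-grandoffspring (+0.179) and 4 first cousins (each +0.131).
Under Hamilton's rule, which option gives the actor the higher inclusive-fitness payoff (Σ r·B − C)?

Option 1: r to a full sibling = 0.5.
Option 1: Σ r·B − C = (4·0.5·0.339) − 0.51 = 0.168.
Option 2: r to a great-grandoffspring = 0.125.
Option 2: r to a first cousin = 0.125.
Option 2: Σ r·B − C = (1·0.125·0.179 + 4·0.125·0.131) − 0.57 = -0.482125.
Option 1 has the higher net inclusive-fitness payoff.

Option 1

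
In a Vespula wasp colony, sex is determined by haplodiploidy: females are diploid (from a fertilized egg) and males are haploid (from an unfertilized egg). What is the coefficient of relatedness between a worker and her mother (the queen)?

One meiotic link between diploid queen and diploid daughter: r = 1/2.

0.5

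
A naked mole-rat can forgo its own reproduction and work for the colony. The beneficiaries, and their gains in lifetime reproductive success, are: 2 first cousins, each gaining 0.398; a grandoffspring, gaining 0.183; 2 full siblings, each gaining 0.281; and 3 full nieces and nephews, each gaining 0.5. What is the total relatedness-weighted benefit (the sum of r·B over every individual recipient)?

0.80125

r to a first cousin = 1/8 (first cousins share one grandparent pair — two paths of length 4: r = 2·(1/2)^4 = 1/8).
r to a grandoffspring = 0.25 (two parent–offspring links: r = (1/2)^2 = 1/4).
r to a full sibling = 0.5 (full sibs share both parents — two paths of length 2: r = 2·(1/2)^2 = 1/2).
r to a full niece or nephew = 1/4 (full aunt/uncle↔niece/nephew: two paths of length 3 through the shared grandparent pair: r = 2·(1/2)^3 = 1/4).
Summing one r·B term per recipient: 2·0.125·0.398 + 1·0.25·0.183 + 2·0.5·0.281 + 3·0.25·0.5 = 0.80125.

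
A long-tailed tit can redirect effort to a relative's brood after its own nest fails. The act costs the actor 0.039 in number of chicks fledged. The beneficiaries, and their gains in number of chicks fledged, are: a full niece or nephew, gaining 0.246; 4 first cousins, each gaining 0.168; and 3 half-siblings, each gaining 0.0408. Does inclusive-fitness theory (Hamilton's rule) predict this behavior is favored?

Hamilton's rule: the trait is favored when the sum of r·B over every recipient exceeds the actor's cost C.
r to a full niece or nephew = 1/4 (full aunt/uncle↔niece/nephew: two paths of length 3 through the shared grandparent pair: r = 2·(1/2)^3 = 1/4).
r to a first cousin = 0.125 (first cousins share one grandparent pair — two paths of length 4: r = 2·(1/2)^4 = 1/8).
r to a half-sibling = 1/4 (half-sibs share one parent — one path of length 2: r = (1/2)^2 = 1/4).
Summing one r·B term per recipient: 1·0.25·0.246 + 4·0.125·0.168 + 3·0.25·0.0408 = 0.1761.
0.1761 > 0.039: the indirect benefit exceeds the cost.

Yes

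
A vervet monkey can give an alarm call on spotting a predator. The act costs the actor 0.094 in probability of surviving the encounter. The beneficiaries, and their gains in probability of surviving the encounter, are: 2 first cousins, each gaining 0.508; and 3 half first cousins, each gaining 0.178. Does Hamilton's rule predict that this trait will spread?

Yes

Hamilton's rule: the trait is favored when the sum of r·B over every recipient exceeds the actor's cost C.
r to a first cousin = 0.125 (first cousins share one grandparent pair — two paths of length 4: r = 2·(1/2)^4 = 1/8).
r to a half first cousin = 0.0625 (half first cousins share one grandparent — one path of length 4: r = (1/2)^4 = 1/16).
Summing one r·B term per recipient: 2·0.125·0.508 + 3·0.0625·0.178 = 0.160375.
0.160375 > 0.094: the indirect benefit exceeds the cost.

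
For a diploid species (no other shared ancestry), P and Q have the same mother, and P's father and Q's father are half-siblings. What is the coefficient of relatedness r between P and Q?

With two independent routes of shared ancestry, r is the sum of the two contributions.
P and Q are related in two ways: half-sibs through their shared mother (r = 1/4) and half first cousins through their fathers (r = 1/16).
r = 1/4 + 1/16 = 5/16 = 0.3125.

0.3125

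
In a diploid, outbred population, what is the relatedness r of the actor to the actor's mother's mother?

0.25

Each parent–offspring link contributes a factor of 1/2, and independent paths through distinct common ancestors add.
Two parent–offspring links: r = (1/2)^2 = 1/4.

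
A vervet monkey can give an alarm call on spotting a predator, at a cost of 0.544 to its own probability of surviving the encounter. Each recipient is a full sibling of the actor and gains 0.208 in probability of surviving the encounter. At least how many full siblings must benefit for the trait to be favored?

r to a full sibling = 0.5 (full sibs share both parents — two paths of length 2: r = 2·(1/2)^2 = 1/2).
Hamilton's rule: n·r·B > C  ⇒  n > C/(r·B) = 0.544/(0.5·0.208) = 5.231.
The smallest integer exceeding 5.231 is 6.

6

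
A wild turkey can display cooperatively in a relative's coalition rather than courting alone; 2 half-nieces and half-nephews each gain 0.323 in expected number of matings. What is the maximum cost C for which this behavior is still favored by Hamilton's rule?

r to a half-niece or half-nephew = 0.125 (half-aunt/uncle↔niece/nephew: one path of length 3: r = (1/2)^3 = 1/8).
Hamilton's rule: n·r·B > C, so the trait is favored while C < n·r·B = 2·0.125·0.323 = 0.08075.

0.08075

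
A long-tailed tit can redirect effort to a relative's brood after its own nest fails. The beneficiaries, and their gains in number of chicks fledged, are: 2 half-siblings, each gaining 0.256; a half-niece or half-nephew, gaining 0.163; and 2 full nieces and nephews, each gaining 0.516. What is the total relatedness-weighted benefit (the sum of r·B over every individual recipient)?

0.406375

r to a half-sibling = 0.25 (half-sibs share one parent — one path of length 2: r = (1/2)^2 = 1/4).
r to a half-niece or half-nephew = 1/8 (half-aunt/uncle↔niece/nephew: one path of length 3: r = (1/2)^3 = 1/8).
r to a full niece or nephew = 0.25 (full aunt/uncle↔niece/nephew: two paths of length 3 through the shared grandparent pair: r = 2·(1/2)^3 = 1/4).
Summing one r·B term per recipient: 2·0.25·0.256 + 1·0.125·0.163 + 2·0.25·0.516 = 0.406375.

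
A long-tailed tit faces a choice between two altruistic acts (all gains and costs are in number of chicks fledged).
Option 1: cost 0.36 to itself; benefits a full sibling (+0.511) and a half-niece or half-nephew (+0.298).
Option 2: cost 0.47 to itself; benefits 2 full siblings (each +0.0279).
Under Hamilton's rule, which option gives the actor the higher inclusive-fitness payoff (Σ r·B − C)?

Option 1: r to a full sibling = 0.5.
Option 1: r to a half-niece or half-nephew = 0.125.
Option 1: Σ r·B − C = (1·0.5·0.511 + 1·0.125·0.298) − 0.36 = -0.06725.
Option 2: r to a full sibling = 0.5.
Option 2: Σ r·B − C = (2·0.5·0.0279) − 0.47 = -0.4421.
Option 1 has the higher net inclusive-fitness payoff.

Option 1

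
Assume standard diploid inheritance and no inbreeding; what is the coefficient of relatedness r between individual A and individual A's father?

0.5

Each parent–offspring link contributes a factor of 1/2, and independent paths through distinct common ancestors add.
One parent–offspring link: r = (1/2)^1 = 1/2.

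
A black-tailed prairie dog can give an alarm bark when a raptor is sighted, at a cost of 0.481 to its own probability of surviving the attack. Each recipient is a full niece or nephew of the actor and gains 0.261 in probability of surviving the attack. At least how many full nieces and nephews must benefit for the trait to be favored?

8

r to a full niece or nephew = 0.25 (full aunt/uncle↔niece/nephew: two paths of length 3 through the shared grandparent pair: r = 2·(1/2)^3 = 1/4).
Hamilton's rule: n·r·B > C  ⇒  n > C/(r·B) = 0.481/(0.25·0.261) = 7.372.
The smallest integer exceeding 7.372 is 8.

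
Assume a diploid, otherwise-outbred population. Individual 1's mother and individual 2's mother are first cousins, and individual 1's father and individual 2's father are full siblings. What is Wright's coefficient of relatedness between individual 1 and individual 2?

Independent pedigree routes through distinct common ancestors add.
Individual 1 and individual 2 are related in two ways: second cousins through their mothers (r = 1/32) and first cousins through their fathers (r = 1/8).
r = 1/32 + 1/8 = 0.15625.

0.15625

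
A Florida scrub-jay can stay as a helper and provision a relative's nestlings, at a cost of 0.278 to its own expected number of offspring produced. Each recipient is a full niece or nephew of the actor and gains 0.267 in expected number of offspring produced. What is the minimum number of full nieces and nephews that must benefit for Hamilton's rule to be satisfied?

5

r to a full niece or nephew = 1/4 (full aunt/uncle↔niece/nephew: two paths of length 3 through the shared grandparent pair: r = 2·(1/2)^3 = 1/4).
Hamilton's rule: n·r·B > C  ⇒  n > C/(r·B) = 0.278/(0.25·0.267) = 4.165.
The smallest integer exceeding 4.165 is 5.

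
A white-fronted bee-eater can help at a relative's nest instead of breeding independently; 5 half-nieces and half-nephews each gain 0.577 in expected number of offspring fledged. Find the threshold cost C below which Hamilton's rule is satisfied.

r to a half-niece or half-nephew = 1/8 (half-aunt/uncle↔niece/nephew: one path of length 3: r = (1/2)^3 = 1/8).
Hamilton's rule: n·r·B > C, so the trait is favored while C < n·r·B = 5·0.125·0.577 = 0.360625.

0.360625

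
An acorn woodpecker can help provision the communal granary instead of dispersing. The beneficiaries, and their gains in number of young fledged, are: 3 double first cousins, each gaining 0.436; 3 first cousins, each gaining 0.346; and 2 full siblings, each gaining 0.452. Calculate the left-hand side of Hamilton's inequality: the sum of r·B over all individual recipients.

r to a double first cousin = 0.25 (double first cousins share both grandparent pairs — four paths of length 4: r = 4·(1/2)^4 = 1/4).
r to a first cousin = 0.125 (first cousins share one grandparent pair — two paths of length 4: r = 2·(1/2)^4 = 1/8).
r to a full sibling = 0.5 (full sibs share both parents — two paths of length 2: r = 2·(1/2)^2 = 1/2).
Summing one r·B term per recipient: 3·0.25·0.436 + 3·0.125·0.346 + 2·0.5·0.452 = 0.90875.

0.90875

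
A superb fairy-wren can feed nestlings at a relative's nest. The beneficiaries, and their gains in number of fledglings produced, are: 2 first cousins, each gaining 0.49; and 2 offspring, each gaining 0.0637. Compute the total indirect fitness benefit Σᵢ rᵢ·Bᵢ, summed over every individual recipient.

r to a first cousin = 0.125 (first cousins share one grandparent pair — two paths of length 4: r = 2·(1/2)^4 = 1/8).
r to an offspring = 0.5 (one parent–offspring link: r = (1/2)^1 = 1/2).
Summing one r·B term per recipient: 2·0.125·0.49 + 2·0.5·0.0637 = 0.1862.

0.1862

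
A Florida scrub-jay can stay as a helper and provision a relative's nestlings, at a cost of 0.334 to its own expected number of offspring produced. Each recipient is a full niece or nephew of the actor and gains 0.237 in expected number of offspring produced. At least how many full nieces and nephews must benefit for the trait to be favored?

6

r to a full niece or nephew = 1/4 (full aunt/uncle↔niece/nephew: two paths of length 3 through the shared grandparent pair: r = 2·(1/2)^3 = 1/4).
Hamilton's rule: n·r·B > C  ⇒  n > C/(r·B) = 0.334/(0.25·0.237) = 5.637.
The smallest integer exceeding 5.637 is 6.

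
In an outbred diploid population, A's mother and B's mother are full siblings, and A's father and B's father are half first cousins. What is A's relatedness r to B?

Relatedness sums over independent paths through distinct common ancestors.
A and B are related in two ways: first cousins through their mothers (r = 1/8) and half second cousins through their fathers (r = 1/64).
r = 1/8 + 1/64 = 0.140625.

0.140625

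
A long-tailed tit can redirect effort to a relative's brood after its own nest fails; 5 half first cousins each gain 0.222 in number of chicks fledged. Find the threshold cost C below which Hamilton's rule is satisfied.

r to a half first cousin = 1/16 (half first cousins share one grandparent — one path of length 4: r = (1/2)^4 = 1/16).
Hamilton's rule: n·r·B > C, so the trait is favored while C < n·r·B = 5·0.0625·0.222 = 0.069375.

0.069375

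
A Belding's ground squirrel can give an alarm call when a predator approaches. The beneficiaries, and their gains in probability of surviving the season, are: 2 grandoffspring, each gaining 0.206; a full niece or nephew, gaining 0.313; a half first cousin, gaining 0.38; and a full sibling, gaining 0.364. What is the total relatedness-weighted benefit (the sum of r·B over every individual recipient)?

0.387

r to a grandoffspring = 0.25 (two parent–offspring links: r = (1/2)^2 = 1/4).
r to a full niece or nephew = 0.25 (full aunt/uncle↔niece/nephew: two paths of length 3 through the shared grandparent pair: r = 2·(1/2)^3 = 1/4).
r to a half first cousin = 0.0625 (half first cousins share one grandparent — one path of length 4: r = (1/2)^4 = 1/16).
r to a full sibling = 0.5 (full sibs share both parents — two paths of length 2: r = 2·(1/2)^2 = 1/2).
Summing one r·B term per recipient: 2·0.25·0.206 + 1·0.25·0.313 + 1·0.0625·0.38 + 1·0.5·0.364 = 0.387.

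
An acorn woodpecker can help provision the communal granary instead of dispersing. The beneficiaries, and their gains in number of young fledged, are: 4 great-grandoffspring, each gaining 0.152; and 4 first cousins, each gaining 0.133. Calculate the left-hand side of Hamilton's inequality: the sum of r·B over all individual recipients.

r to a great-grandoffspring = 1/8 (three parent–offspring links: r = (1/2)^3 = 1/8).
r to a first cousin = 0.125 (first cousins share one grandparent pair — two paths of length 4: r = 2·(1/2)^4 = 1/8).
Summing one r·B term per recipient: 4·0.125·0.152 + 4·0.125·0.133 = 0.1425.

0.1425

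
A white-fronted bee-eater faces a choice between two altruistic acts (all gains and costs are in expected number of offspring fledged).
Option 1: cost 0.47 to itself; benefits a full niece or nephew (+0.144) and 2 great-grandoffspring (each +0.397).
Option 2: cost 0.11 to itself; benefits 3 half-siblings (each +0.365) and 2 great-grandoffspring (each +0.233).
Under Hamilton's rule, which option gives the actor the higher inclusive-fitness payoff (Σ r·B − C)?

Option 1: r to a full niece or nephew = 0.25.
Option 1: r to a great-grandoffspring = 0.125.
Option 1: Σ r·B − C = (1·0.25·0.144 + 2·0.125·0.397) − 0.47 = -0.33475.
Option 2: r to a half-sibling = 0.25.
Option 2: r to a great-grandoffspring = 0.125.
Option 2: Σ r·B − C = (3·0.25·0.365 + 2·0.125·0.233) − 0.11 = 0.222.
Option 2 has the higher net inclusive-fitness payoff.

Option 2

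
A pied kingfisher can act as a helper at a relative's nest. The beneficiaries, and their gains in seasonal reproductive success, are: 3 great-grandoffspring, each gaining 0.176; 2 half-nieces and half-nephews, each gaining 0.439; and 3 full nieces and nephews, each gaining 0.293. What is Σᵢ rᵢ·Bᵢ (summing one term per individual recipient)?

r to a great-grandoffspring = 0.125 (three parent–offspring links: r = (1/2)^3 = 1/8).
r to a half-niece or half-nephew = 1/8 (half-aunt/uncle↔niece/nephew: one path of length 3: r = (1/2)^3 = 1/8).
r to a full niece or nephew = 0.25 (full aunt/uncle↔niece/nephew: two paths of length 3 through the shared grandparent pair: r = 2·(1/2)^3 = 1/4).
Summing one r·B term per recipient: 3·0.125·0.176 + 2·0.125·0.439 + 3·0.25·0.293 = 0.3955.

0.3955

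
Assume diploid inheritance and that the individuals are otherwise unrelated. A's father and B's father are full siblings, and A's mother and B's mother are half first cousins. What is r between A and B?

Wright's path rule: contributions from independent ancestry routes add.
A and B are related in two ways: first cousins through their fathers (r = 1/8) and half second cousins through their mothers (r = 1/64).
r = 1/8 + 1/64 = 9/64 = 0.140625.

0.140625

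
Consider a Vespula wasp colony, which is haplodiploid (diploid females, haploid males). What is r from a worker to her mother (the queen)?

0.5

One meiotic link between diploid queen and diploid daughter: r = 1/2.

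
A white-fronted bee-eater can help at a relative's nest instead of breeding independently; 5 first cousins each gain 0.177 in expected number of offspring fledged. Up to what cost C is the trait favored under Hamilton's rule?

r to a first cousin = 1/8 (first cousins share one grandparent pair — two paths of length 4: r = 2·(1/2)^4 = 1/8).
Hamilton's rule: n·r·B > C, so the trait is favored while C < n·r·B = 5·0.125·0.177 = 0.110625.

0.110625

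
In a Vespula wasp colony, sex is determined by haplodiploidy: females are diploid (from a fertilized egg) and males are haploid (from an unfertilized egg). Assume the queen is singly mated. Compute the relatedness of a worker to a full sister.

Haplodiploid full sisters inherit their father's entire haploid genome identically (contributing 1/2) and on average half of their mother's contribution (1/2 · 1/2 = 1/4); r = 1/2 + 1/4 = 3/4.

0.75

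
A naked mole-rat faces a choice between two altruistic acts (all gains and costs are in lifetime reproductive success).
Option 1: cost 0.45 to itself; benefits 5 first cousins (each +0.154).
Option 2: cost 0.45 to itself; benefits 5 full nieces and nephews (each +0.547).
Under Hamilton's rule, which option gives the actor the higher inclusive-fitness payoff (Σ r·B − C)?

Option 2

Option 1: r to a first cousin = 0.125.
Option 1: Σ r·B − C = (5·0.125·0.154) − 0.45 = -0.35375.
Option 2: r to a full niece or nephew = 0.25.
Option 2: Σ r·B − C = (5·0.25·0.547) − 0.45 = 0.23375.
Option 2 has the higher net inclusive-fitness payoff.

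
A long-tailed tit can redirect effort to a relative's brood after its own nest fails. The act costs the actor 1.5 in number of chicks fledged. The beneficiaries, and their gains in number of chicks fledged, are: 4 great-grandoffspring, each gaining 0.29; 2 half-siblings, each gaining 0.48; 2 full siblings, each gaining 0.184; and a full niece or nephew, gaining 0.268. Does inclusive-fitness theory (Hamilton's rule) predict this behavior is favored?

Hamilton's rule: the trait is favored when the sum of r·B over every recipient exceeds the actor's cost C.
r to a great-grandoffspring = 0.125 (three parent–offspring links: r = (1/2)^3 = 1/8).
r to a half-sibling = 0.25 (half-sibs share one parent — one path of length 2: r = (1/2)^2 = 1/4).
r to a full sibling = 0.5 (full sibs share both parents — two paths of length 2: r = 2·(1/2)^2 = 1/2).
r to a full niece or nephew = 0.25 (full aunt/uncle↔niece/nephew: two paths of length 3 through the shared grandparent pair: r = 2·(1/2)^3 = 1/4).
Summing one r·B term per recipient: 4·0.125·0.29 + 2·0.25·0.48 + 2·0.5·0.184 + 1·0.25·0.268 = 0.636.
0.636 < 1.5: the indirect benefit is less than the cost.

No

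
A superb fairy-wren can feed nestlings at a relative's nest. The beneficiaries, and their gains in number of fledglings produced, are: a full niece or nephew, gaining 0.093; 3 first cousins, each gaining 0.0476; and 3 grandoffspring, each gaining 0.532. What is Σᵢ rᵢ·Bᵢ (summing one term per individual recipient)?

0.4401

r to a full niece or nephew = 0.25 (full aunt/uncle↔niece/nephew: two paths of length 3 through the shared grandparent pair: r = 2·(1/2)^3 = 1/4).
r to a first cousin = 1/8 (first cousins share one grandparent pair — two paths of length 4: r = 2·(1/2)^4 = 1/8).
r to a grandoffspring = 1/4 (two parent–offspring links: r = (1/2)^2 = 1/4).
Summing one r·B term per recipient: 1·0.25·0.093 + 3·0.125·0.0476 + 3·0.25·0.532 = 0.4401.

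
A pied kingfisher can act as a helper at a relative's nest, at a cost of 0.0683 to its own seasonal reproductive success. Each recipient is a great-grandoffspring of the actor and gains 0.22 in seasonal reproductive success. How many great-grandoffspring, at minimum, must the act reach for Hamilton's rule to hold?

3

r to a great-grandoffspring = 1/8 (three parent–offspring links: r = (1/2)^3 = 1/8).
Hamilton's rule: n·r·B > C  ⇒  n > C/(r·B) = 0.0683/(0.125·0.22) = 2.484.
The smallest integer exceeding 2.484 is 3.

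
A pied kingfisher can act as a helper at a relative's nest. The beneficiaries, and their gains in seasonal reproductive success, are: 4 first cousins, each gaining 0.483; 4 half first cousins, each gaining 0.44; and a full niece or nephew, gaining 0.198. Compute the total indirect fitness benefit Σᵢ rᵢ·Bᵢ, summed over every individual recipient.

r to a first cousin = 1/8 (first cousins share one grandparent pair — two paths of length 4: r = 2·(1/2)^4 = 1/8).
r to a half first cousin = 0.0625 (half first cousins share one grandparent — one path of length 4: r = (1/2)^4 = 1/16).
r to a full niece or nephew = 0.25 (full aunt/uncle↔niece/nephew: two paths of length 3 through the shared grandparent pair: r = 2·(1/2)^3 = 1/4).
Summing one r·B term per recipient: 4·0.125·0.483 + 4·0.0625·0.44 + 1·0.25·0.198 = 0.401.

0.401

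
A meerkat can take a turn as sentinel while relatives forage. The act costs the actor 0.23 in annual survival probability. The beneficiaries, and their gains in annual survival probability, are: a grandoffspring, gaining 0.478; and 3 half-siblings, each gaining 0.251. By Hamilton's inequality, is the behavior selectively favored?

Hamilton's rule: the trait is favored when the sum of r·B over every recipient exceeds the actor's cost C.
r to a grandoffspring = 1/4 (two parent–offspring links: r = (1/2)^2 = 1/4).
r to a half-sibling = 1/4 (half-sibs share one parent — one path of length 2: r = (1/2)^2 = 1/4).
Summing one r·B term per recipient: 1·0.25·0.478 + 3·0.25·0.251 = 0.30775.
0.30775 > 0.23: the indirect benefit exceeds the cost.

Yes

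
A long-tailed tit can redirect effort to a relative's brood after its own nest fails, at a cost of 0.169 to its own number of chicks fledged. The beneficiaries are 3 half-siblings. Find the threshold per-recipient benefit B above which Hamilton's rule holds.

r to a half-sibling = 1/4 (half-sibs share one parent — one path of length 2: r = (1/2)^2 = 1/4).
Hamilton's rule with n recipients of equal r: n·r·B > C, so B > C/(n·r) = 0.169/(3·0.25) = 0.2253.

0.2253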